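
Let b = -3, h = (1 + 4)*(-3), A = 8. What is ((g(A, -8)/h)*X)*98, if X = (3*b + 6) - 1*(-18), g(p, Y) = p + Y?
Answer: 0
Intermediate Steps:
h = -15 (h = 5*(-3) = -15)
g(p, Y) = Y + p
X = 15 (X = (3*(-3) + 6) - 1*(-18) = (-9 + 6) + 18 = -3 + 18 = 15)
((g(A, -8)/h)*X)*98 = (((-8 + 8)/(-15))*15)*98 = ((0*(-1/15))*15)*98 = (0*15)*98 = 0*98 = 0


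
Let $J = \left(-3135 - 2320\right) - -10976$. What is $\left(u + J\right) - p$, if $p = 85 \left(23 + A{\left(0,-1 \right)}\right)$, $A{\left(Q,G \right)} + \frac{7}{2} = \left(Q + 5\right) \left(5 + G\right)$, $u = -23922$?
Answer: $- \frac{43517}{2} \approx -21759.0$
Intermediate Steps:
$J = 5521$ ($J = \left(-3135 - 2320\right) + 10976 = -5455 + 10976 = 5521$)
$A{\left(Q,G \right)} = - \frac{7}{2} + \left(5 + G\right) \left(5 + Q\right)$ ($A{\left(Q,G \right)} = - \frac{7}{2} + \left(Q + 5\right) \left(5 + G\right) = - \frac{7}{2} + \left(5 + Q\right) \left(5 + G\right) = - \frac{7}{2} + \left(5 + G\right) \left(5 + Q\right)$)
$p = \frac{6715}{2}$ ($p = 85 \left(23 + \left(\frac{43}{2} + 5 \left(-1\right) + 5 \cdot 0 - 0\right)\right) = 85 \left(23 + \left(\frac{43}{2} - 5 + 0 + 0\right)\right) = 85 \left(23 + \frac{33}{2}\right) = 85 \cdot \frac{79}{2} = \frac{6715}{2} \approx 3357.5$)
$\left(u + J\right) - p = \left(-23922 + 5521\right) - \frac{6715}{2} = -18401 - \frac{6715}{2} = - \frac{43517}{2}$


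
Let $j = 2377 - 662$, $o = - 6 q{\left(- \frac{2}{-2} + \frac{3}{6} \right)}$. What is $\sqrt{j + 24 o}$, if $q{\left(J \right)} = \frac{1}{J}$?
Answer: $\sqrt{1619} \approx 40.237$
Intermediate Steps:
$o = -4$ ($o = - \frac{6}{- \frac{2}{-2} + \frac{3}{6}} = - \frac{6}{\left(-2\right) \left(- \frac{1}{2}\right) + 3 \cdot \frac{1}{6}} = - \frac{6}{1 + \frac{1}{2}} = - \frac{6}{\frac{3}{2}} = \left(-6\right) \frac{2}{3} = -4$)
$j = 1715$ ($j = 2377 - 662 = 1715$)
$\sqrt{j + 24 o} = \sqrt{1715 + 24 \left(-4\right)} = \sqrt{1715 - 96} = \sqrt{1619}$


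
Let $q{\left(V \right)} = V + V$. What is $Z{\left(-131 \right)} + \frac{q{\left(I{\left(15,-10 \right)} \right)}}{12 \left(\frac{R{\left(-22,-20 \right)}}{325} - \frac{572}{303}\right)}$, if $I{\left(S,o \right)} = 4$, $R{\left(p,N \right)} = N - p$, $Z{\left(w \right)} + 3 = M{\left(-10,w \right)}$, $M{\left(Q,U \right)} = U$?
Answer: $- \frac{12447523}{92647} \approx -134.35$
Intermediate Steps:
$Z{\left(w \right)} = -3 + w$
$q{\left(V \right)} = 2 V$
$Z{\left(-131 \right)} + \frac{q{\left(I{\left(15,-10 \right)} \right)}}{12 \left(\frac{R{\left(-22,-20 \right)}}{325} - \frac{572}{303}\right)} = \left(-3 - 131\right) + \frac{2 \cdot 4}{12 \left(\frac{-20 - -22}{325} - \frac{572}{303}\right)} = -134 + \frac{8}{12 \left(\left(-20 + 22\right) \frac{1}{325} - \frac{572}{303}\right)} = -134 + \frac{8}{12 \left(2 \cdot \frac{1}{325} - \frac{572}{303}\right)} = -134 + \frac{8}{12 \left(\frac{2}{325} - \frac{572}{303}\right)} = -134 + \frac{8}{12 \left(- \frac{185294}{98475}\right)} = -134 + \frac{8}{- \frac{741176}{32825}} = -134 + 8 \left(- \frac{32825}{741176}\right) = -134 - \frac{32825}{92647} = - \frac{12447523}{92647}$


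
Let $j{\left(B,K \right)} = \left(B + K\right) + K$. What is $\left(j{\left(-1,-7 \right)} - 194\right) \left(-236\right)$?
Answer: $49324$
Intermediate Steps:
$j{\left(B,K \right)} = B + 2 K$
$\left(j{\left(-1,-7 \right)} - 194\right) \left(-236\right) = \left(\left(-1 + 2 \left(-7\right)\right) - 194\right) \left(-236\right) = \left(\left(-1 - 14\right) - 194\right) \left(-236\right) = \left(-15 - 194\right) \left(-236\right) = \left(-209\right) \left(-236\right) = 49324$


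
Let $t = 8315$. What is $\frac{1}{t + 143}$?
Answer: $\frac{1}{8458} \approx 0.00011823$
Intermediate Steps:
$\frac{1}{t + 143} = \frac{1}{8315 + 143} = \frac{1}{8458}$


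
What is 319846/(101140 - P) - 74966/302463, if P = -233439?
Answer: 1462439416/2065260573 ≈ 0.70811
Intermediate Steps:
319846/(101140 - P) - 74966/302463 = 319846/(101140 - 1*(-233439)) - 74966/302463 = 319846/(101140 + 233439) - 74966*1/302463 = 319846/334579 - 74966/302463 = 1462439416/2065260573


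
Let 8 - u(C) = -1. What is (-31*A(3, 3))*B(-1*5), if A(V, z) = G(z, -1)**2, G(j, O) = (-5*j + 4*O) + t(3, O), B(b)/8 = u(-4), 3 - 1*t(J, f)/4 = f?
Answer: -20088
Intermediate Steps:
u(C) = 9 (u(C) = 8 - 1*(-1) = 8 + 1 = 9)
t(J, f) = 12 - 4*f
B(b) = 72 (B(b) = 8*9 = 72)
G(j, O) = 12 - 5*j (G(j, O) = (-5*j + 4*O) + (12 - 4*O) = 12 - 5*j)
A(V, z) = (12 - 5*z)**2
(-31*A(3, 3))*B(-1*5) = -31*(-12 + 5*3)**2*72 = -31*(-12 + 15)**2*72 = -31*3**2*72 = -31*9*72 = -279*72 = -20088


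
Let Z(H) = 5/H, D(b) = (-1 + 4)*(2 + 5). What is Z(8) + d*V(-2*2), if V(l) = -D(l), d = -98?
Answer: 16469/8 ≈ 2058.6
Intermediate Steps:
D(b) = 21 (D(b) = 3*7 = 21)
V(l) = -21 (V(l) = -1*21 = -21)
Z(8) + d*V(-2*2) = 5/8 - 98*(-21) = 5*(⅛) + 2058 = 5/8 + 2058 = 16469/8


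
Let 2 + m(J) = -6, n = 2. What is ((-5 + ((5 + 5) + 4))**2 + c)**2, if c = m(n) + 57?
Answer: 16900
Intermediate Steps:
m(J) = -8 (m(J) = -2 - 6 = -8)
c = 49 (c = -8 + 57 = 49)
((-5 + ((5 + 5) + 4))**2 + c)**2 = ((-5 + ((5 + 5) + 4))**2 + 49)**2 = ((-5 + (10 + 4))**2 + 49)**2 = ((-5 + 14)**2 + 49)**2 = (9**2 + 49)**2 = (81 + 49)**2 = 130**2 = 16900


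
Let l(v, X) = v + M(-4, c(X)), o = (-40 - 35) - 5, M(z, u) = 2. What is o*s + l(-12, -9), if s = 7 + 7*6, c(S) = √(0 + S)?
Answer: -3930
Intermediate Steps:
c(S) = √S
s = 49 (s = 7 + 42 = 49)
o = -80 (o = -75 - 5 = -80)
l(v, X) = 2 + v (l(v, X) = v + 2 = 2 + v)
o*s + l(-12, -9) = -80*49 + (2 - 12) = -3920 - 10 = -3930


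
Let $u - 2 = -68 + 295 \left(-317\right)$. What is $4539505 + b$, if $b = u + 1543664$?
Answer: $5989588$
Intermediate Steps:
$u = -93581$ ($u = 2 + \left(-68 + 295 \left(-317\right)\right) = 2 - 93583 = -93581$)
$b = 1450083$ ($b = -93581 + 1543664 = 1450083$)
$4539505 + b = 4539505 + 1450083 = 5989588$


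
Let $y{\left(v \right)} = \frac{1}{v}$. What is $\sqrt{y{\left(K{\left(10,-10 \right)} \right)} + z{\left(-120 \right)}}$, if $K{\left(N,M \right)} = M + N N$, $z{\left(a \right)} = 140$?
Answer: $\frac{\sqrt{126010}}{30} \approx 11.833$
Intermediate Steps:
$K{\left(N,M \right)} = M + N^{2}$
$\sqrt{y{\left(K{\left(10,-10 \right)} \right)} + z{\left(-120 \right)}} = \sqrt{\frac{1}{-10 + 10^{2}} + 140} = \sqrt{\frac{1}{-10 + 100} + 140} = \sqrt{\frac{1}{90} + 140} = \sqrt{\frac{12601}{90}} = \frac{\sqrt{126010}}{30}$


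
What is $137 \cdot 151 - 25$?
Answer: $20662$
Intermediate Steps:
$137 \cdot 151 - 25 = 20687 - 25 = 20662$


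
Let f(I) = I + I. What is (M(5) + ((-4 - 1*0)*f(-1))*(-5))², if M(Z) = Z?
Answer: 1225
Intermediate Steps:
f(I) = 2*I
(M(5) + ((-4 - 1*0)*f(-1))*(-5))² = (5 + ((-4 - 1*0)*(2*(-1)))*(-5))² = (5 + ((-4 + 0)*(-2))*(-5))² = (5 - 4*(-2)*(-5))² = (5 + 8*(-5))² = (5 - 40)² = (-35)² = 1225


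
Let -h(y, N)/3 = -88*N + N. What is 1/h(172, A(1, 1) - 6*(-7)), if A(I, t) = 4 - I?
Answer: 1/11745 ≈ 8.5143e-5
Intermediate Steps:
h(y, N) = 261*N (h(y, N) = -3*(-88*N + N) = -(-261)*N = 261*N)
1/h(172, A(1, 1) - 6*(-7)) = 1/(261*((4 - 1*1) - 6*(-7))) = 1/(261*((4 - 1) + 42)) = 1/(261*(3 + 42)) = 1/(261*45) = 1/11745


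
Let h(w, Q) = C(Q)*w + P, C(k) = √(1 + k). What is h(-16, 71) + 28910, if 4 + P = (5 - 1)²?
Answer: 28922 - 96*√2 ≈ 28786.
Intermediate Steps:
P = 12 (P = -4 + (5 - 1)² = -4 + 4² = -4 + 16 = 12)
h(w, Q) = 12 + w*√(1 + Q) (h(w, Q) = √(1 + Q)*w + 12 = w*√(1 + Q) + 12 = 12 + w*√(1 + Q))
h(-16, 71) + 28910 = (12 - 16*√(1 + 71)) + 28910 = (12 - 96*√2) + 28910 = 28922 - 96*√2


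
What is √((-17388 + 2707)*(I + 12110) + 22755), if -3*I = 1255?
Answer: I*√1544603430/3 ≈ 13100.0*I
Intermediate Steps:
I = -1255/3 (I = -⅓*1255 = -1255/3 ≈ -418.33)
√((-17388 + 2707)*(I + 12110) + 22755) = √((-17388 + 2707)*(-1255/3 + 12110) + 22755) = √(-14681*35075/3 + 22755) = √(-514936075/3 + 22755) = √(-514867810/3) = I*√1544603430/3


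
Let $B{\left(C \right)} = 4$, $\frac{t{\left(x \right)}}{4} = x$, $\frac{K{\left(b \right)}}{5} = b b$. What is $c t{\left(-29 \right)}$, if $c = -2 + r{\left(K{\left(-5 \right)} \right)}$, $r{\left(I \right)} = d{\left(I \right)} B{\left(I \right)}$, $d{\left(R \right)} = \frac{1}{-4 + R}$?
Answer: $\frac{27608}{121} \approx 228.17$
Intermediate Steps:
$K{\left(b \right)} = 5 b^{2}$ ($K{\left(b \right)} = 5 b b = 5 b^{2}$)
$t{\left(x \right)} = 4 x$
$r{\left(I \right)} = \frac{4}{-4 + I}$ ($r{\left(I \right)} = \frac{1}{-4 + I} 4 = \frac{4}{-4 + I}$)
$c = - \frac{238}{121}$ ($c = -2 + \frac{4}{-4 + 5 \left(-5\right)^{2}} = -2 + \frac{4}{-4 + 5 \cdot 25} = -2 + \frac{4}{-4 + 125} = -2 + \frac{4}{121} = - \frac{238}{121} \approx -1.9669$)
$c t{\left(-29 \right)} = - \frac{238 \cdot 4 \left(-29\right)}{121} = \left(- \frac{238}{121}\right) \left(-116\right) = \frac{27608}{121}$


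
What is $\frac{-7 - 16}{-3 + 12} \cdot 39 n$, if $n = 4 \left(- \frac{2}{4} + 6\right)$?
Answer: $- \frac{6578}{3} \approx -2192.7$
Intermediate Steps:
$n = 22$ ($n = 4 \left(\left(-2\right) \frac{1}{4} + 6\right) = 4 \left(- \frac{1}{2} + 6\right) = 4 \cdot \frac{11}{2} = 22$)
$\frac{-7 - 16}{-3 + 12} \cdot 39 n = \frac{-7 - 16}{-3 + 12} \cdot 39 \cdot 22 = - \frac{23}{9} \cdot 39 \cdot 22 = \left(-23\right) \frac{1}{9} \cdot 39 \cdot 22 = \left(- \frac{23}{9}\right) 39 \cdot 22 = \left(- \frac{299}{3}\right) 22 = - \frac{6578}{3}$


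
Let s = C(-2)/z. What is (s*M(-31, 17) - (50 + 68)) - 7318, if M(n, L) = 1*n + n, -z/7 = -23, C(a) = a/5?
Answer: -5985856/805 ≈ -7435.8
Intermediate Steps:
C(a) = a/5 (C(a) = a*(1/5) = a/5)
z = 161 (z = -7*(-23) = 161)
s = -2/805 (s = ((1/5)*(-2))/161 = -2/5*1/161 = -2/805 ≈ -0.0024845)
M(n, L) = 2*n (M(n, L) = n + n = 2*n)
(s*M(-31, 17) - (50 + 68)) - 7318 = (-4*(-31)/805 - (50 + 68)) - 7318 = (-2/805*(-62) - 1*118) - 7318 = (124/805 - 118) - 7318 = -94866/805 - 7318 = -5985856/805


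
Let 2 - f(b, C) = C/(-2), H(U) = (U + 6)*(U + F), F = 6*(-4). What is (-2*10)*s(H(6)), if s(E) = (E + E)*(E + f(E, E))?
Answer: -2782080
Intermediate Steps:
F = -24
H(U) = (-24 + U)*(6 + U) (H(U) = (U + 6)*(U - 24) = (6 + U)*(-24 + U) = (-24 + U)*(6 + U))
f(b, C) = 2 + C/2 (f(b, C) = 2 - C/(-2) = 2 - C*(-1)/2 = 2 - (-1)*C/2 = 2 + C/2)
s(E) = 2*E*(2 + 3*E/2) (s(E) = (E + E)*(E + (2 + E/2)) = (2*E)*(2 + 3*E/2) = 2*E*(2 + 3*E/2))
(-2*10)*s(H(6)) = (-2*10)*((-144 + 6² - 18*6)*(4 + 3*(-144 + 6² - 18*6))) = -20*(-144 + 36 - 108)*(4 + 3*(-144 + 36 - 108)) = -(-4320)*(4 + 3*(-216)) = -(-4320)*(4 - 648) = -(-4320)*(-644) = -20*139104 = -2782080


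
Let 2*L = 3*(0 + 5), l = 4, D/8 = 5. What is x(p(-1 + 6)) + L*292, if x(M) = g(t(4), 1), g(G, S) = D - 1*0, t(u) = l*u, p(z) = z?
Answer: 2230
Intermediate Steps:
D = 40 (D = 8*5 = 40)
t(u) = 4*u
L = 15/2 (L = (3*(0 + 5))/2 = (3*5)/2 = (½)*15 = 15/2 ≈ 7.5000)
g(G, S) = 40 (g(G, S) = 40 - 1*0 = 40 + 0 = 40)
x(M) = 40
x(p(-1 + 6)) + L*292 = 40 + (15/2)*292 = 40 + 2190 = 2230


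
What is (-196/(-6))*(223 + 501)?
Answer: 70952/3 ≈ 23651.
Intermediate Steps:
(-196/(-6))*(223 + 501) = -196*(-⅙)*724 = (98/3)*724 = 70952/3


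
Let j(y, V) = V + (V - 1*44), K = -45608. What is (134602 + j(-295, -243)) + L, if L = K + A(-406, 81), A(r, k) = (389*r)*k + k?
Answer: -12704109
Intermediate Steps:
A(r, k) = k + 389*k*r (A(r, k) = 389*k*r + k = k + 389*k*r)
j(y, V) = -44 + 2*V (j(y, V) = V + (V - 44) = V + (-44 + V) = -44 + 2*V)
L = -12838181 (L = -45608 + 81*(1 + 389*(-406)) = -45608 + 81*(1 - 157934) = -45608 + 81*(-157933) = -45608 - 12792573 = -12838181)
(134602 + j(-295, -243)) + L = (134602 + (-44 + 2*(-243))) - 12838181 = (134602 + (-44 - 486)) - 12838181 = (134602 - 530) - 12838181 = 134072 - 12838181 = -12704109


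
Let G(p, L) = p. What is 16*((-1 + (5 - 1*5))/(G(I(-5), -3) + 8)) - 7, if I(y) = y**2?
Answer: -247/33 ≈ -7.4848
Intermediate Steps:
16*((-1 + (5 - 1*5))/(G(I(-5), -3) + 8)) - 7 = 16*((-1 + (5 - 1*5))/((-5)**2 + 8)) - 7 = 16*((-1 + (5 - 5))/(25 + 8)) - 7 = 16*((-1 + 0)/33) - 7 = 16*(-1*1/33) - 7 = 16*(-1/33) - 7 = -16/33 - 7 = -247/33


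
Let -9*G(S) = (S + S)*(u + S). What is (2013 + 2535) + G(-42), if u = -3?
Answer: 4128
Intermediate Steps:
G(S) = -2*S*(-3 + S)/9 (G(S) = -(S + S)*(-3 + S)/9 = -2*S*(-3 + S)/9)
(2013 + 2535) + G(-42) = (2013 + 2535) + (2/9)*(-42)*(3 - 1*(-42)) = 4548 + (2/9)*(-42)*(3 + 42) = 4548 + (2/9)*(-42)*45 = 4548 - 420 = 4128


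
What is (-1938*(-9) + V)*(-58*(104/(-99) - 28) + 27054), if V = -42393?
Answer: -23663145818/33 ≈ -7.1707e+8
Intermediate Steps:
(-1938*(-9) + V)*(-58*(104/(-99) - 28) + 27054) = (-1938*(-9) - 42393)*(-58*(104/(-99) - 28) + 27054) = (17442 - 42393)*(-58*(104*(-1/99) - 28) + 27054) = -24951*(-58*(-104/99 - 28) + 27054) = -24951*(-58*(-2876/99) + 27054) = -24951*(166808/99 + 27054) = -24951*2845154/99 = -23663145818/33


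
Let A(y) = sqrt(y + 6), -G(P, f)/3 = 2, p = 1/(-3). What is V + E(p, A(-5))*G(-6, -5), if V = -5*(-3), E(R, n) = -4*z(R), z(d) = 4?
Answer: 111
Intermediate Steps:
p = -1/3 ≈ -0.33333
G(P, f) = -6 (G(P, f) = -3*2 = -6)
A(y) = sqrt(6 + y)
E(R, n) = -16 (E(R, n) = -4*4 = -16)
V = 15
V + E(p, A(-5))*G(-6, -5) = 15 - 16*(-6) = 15 + 96 = 111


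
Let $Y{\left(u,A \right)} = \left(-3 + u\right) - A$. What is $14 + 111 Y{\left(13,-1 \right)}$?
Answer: $1235$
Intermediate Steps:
$Y{\left(u,A \right)} = -3 + u - A$
$14 + 111 Y{\left(13,-1 \right)} = 14 + 111 \left(-3 + 13 - -1\right) = 14 + 111 \left(-3 + 13 + 1\right) = 14 + 111 \cdot 11 = 14 + 1221 = 1235$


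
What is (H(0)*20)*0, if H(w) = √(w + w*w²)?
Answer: 0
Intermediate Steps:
H(w) = √(w + w³)
(H(0)*20)*0 = (√(0 + 0³)*20)*0 = (√(0 + 0)*20)*0 = (√0*20)*0 = (0*20)*0 = 0*0 = 0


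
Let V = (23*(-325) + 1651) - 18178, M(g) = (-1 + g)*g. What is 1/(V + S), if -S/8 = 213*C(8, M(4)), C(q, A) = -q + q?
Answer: -1/24002 ≈ -4.1663e-5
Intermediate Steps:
M(g) = g*(-1 + g)
C(q, A) = 0
S = 0 (S = -1704*0 = -8*0 = 0)
V = -24002 (V = (-7475 + 1651) - 18178 = -5824 - 18178 = -24002)
1/(V + S) = 1/(-24002 + 0) = 1/(-24002) = -1/24002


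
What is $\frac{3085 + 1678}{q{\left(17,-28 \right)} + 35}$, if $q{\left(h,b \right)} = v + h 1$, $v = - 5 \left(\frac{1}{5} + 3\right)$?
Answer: $\frac{4763}{36} \approx 132.31$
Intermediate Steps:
$v = -16$ ($v = - 5 \left(\frac{1}{5} + 3\right) = \left(-5\right) \frac{16}{5} = -16$)
$q{\left(h,b \right)} = -16 + h$ ($q{\left(h,b \right)} = -16 + h 1 = -16 + h$)
$\frac{3085 + 1678}{q{\left(17,-28 \right)} + 35} = \frac{3085 + 1678}{\left(-16 + 17\right) + 35} = \frac{4763}{1 + 35} = \frac{4763}{36}$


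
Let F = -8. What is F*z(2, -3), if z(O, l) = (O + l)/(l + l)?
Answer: -4/3 ≈ -1.3333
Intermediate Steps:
z(O, l) = (O + l)/(2*l) (z(O, l) = (O + l)/((2*l)) = (O + l)*(1/(2*l)) = (O + l)/(2*l))
F*z(2, -3) = -4*(2 - 3)/(-3) = -4*(-1)*(-1)/3 = -8*⅙ = -4/3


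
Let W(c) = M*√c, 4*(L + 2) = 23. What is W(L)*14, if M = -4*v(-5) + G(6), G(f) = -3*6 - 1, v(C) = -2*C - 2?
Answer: -357*√15 ≈ -1382.7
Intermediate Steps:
L = 15/4 (L = -2 + (¼)*23 = -2 + 23/4 = 15/4 ≈ 3.7500)
v(C) = -2 - 2*C
G(f) = -19 (G(f) = -18 - 1 = -19)
M = -51 (M = -4*(-2 - 2*(-5)) - 19 = -4*(-2 + 10) - 19 = -4*8 - 19 = -32 - 19 = -51)
W(c) = -51*√c
W(L)*14 = -51*√15/2*14 = -357*√15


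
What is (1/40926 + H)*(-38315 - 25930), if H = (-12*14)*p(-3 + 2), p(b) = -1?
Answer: -147240310135/13642 ≈ -1.0793e+7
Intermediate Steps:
H = 168 (H = -12*14*(-1) = -168*(-1) = 168)
(1/40926 + H)*(-38315 - 25930) = (1/40926 + 168)*(-38315 - 25930) = (1/40926 + 168)*(-64245) = (6875569/40926)*(-64245) = -147240310135/13642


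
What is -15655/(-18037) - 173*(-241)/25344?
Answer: 1148776961/457129728 ≈ 2.5130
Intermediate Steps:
-15655/(-18037) - 173*(-241)/25344 = -15655*(-1/18037) + 41693*(1/25344) = 15655/18037 + 41693/25344 = 1148776961/457129728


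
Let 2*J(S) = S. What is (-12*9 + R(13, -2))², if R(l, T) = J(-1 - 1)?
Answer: 11881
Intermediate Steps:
J(S) = S/2
R(l, T) = -1 (R(l, T) = (-1 - 1)/2 = (½)*(-2) = -1)
(-12*9 + R(13, -2))² = (-12*9 - 1)² = (-108 - 1)² = (-109)² = 11881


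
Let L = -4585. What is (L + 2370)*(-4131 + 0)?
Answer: 9150165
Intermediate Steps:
(L + 2370)*(-4131 + 0) = (-4585 + 2370)*(-4131 + 0) = -2215*(-4131) = 9150165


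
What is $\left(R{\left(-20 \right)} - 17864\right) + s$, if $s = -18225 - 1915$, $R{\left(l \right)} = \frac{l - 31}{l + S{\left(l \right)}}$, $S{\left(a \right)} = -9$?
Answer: $- \frac{1102065}{29} \approx -38002.0$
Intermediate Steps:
$R{\left(l \right)} = \frac{-31 + l}{-9 + l}$ ($R{\left(l \right)} = \frac{l - 31}{l - 9} = \frac{-31 + l}{-9 + l}$)
$s = -20140$
$\left(R{\left(-20 \right)} - 17864\right) + s = \left(\frac{-31 - 20}{-9 - 20} - 17864\right) - 20140 = \left(\frac{1}{-29} \left(-51\right) - 17864\right) - 20140 = \left(\left(- \frac{1}{29}\right) \left(-51\right) - 17864\right) - 20140 = \left(\frac{51}{29} - 17864\right) - 20140 = - \frac{518005}{29} - 20140 = - \frac{1102065}{29}$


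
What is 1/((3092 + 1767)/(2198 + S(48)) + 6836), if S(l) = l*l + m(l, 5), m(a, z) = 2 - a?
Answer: 4456/30466075 ≈ 0.00014626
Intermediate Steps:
S(l) = 2 + l² - l (S(l) = l*l + (2 - l) = l² + (2 - l) = 2 + l² - l)
1/((3092 + 1767)/(2198 + S(48)) + 6836) = 1/((3092 + 1767)/(2198 + (2 + 48² - 1*48)) + 6836) = 1/(4859/(2198 + (2 + 2304 - 48)) + 6836) = 1/(4859/(2198 + 2258) + 6836) = 1/(4859/4456 + 6836) = 1/(30466075/4456) = 4456/30466075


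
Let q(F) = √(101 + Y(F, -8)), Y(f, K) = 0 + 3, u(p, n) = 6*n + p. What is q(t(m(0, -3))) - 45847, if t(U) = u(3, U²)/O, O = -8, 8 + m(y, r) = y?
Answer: -45847 + 2*√26 ≈ -45837.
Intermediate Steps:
m(y, r) = -8 + y
u(p, n) = p + 6*n
Y(f, K) = 3
t(U) = -3/8 - 3*U²/4 (t(U) = (3 + 6*U²)/(-8) = (3 + 6*U²)*(-⅛) = -3/8 - 3*U²/4)
q(F) = 2*√26 (q(F) = √(101 + 3) = √104 = 2*√26)
q(t(m(0, -3))) - 45847 = 2*√26 - 45847 = -45847 + 2*√26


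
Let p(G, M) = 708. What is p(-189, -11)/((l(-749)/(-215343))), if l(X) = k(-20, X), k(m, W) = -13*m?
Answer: -38115711/65 ≈ -5.8640e+5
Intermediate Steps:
l(X) = 260 (l(X) = -13*(-20) = 260)
p(-189, -11)/((l(-749)/(-215343))) = 708/((260/(-215343))) = 708/((260*(-1/215343))) = 708/(-260/215343) = 708*(-215343/260) = -38115711/65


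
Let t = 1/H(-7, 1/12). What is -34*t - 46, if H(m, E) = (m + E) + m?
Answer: -7274/167 ≈ -43.557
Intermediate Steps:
H(m, E) = E + 2*m (H(m, E) = (E + m) + m = E + 2*m)
t = -12/167 (t = 1/(1/12 + 2*(-7)) = 1/(1/12 - 14) = 1/(-167/12) = -12/167 ≈ -0.071856)
-34*t - 46 = -34*(-12/167) - 46 = 408/167 - 46 = -7274/167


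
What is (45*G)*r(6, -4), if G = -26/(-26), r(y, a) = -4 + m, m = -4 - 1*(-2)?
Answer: -270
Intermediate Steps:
m = -2 (m = -4 + 2 = -2)
r(y, a) = -6 (r(y, a) = -4 - 2 = -6)
G = 1 (G = -26*(-1/26) = 1)
(45*G)*r(6, -4) = (45*1)*(-6) = 45*(-6) = -270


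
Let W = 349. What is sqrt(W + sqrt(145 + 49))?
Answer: sqrt(349 + sqrt(194)) ≈ 19.051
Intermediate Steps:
sqrt(W + sqrt(145 + 49)) = sqrt(349 + sqrt(145 + 49)) = sqrt(349 + sqrt(194))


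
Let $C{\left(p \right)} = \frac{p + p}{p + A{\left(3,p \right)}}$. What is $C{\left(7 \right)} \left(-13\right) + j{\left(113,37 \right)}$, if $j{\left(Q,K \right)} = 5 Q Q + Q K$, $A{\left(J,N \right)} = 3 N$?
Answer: $\frac{136039}{2} \approx 68020.0$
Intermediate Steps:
$C{\left(p \right)} = \frac{1}{2}$ ($C{\left(p \right)} = \frac{p + p}{p + 3 p} = \frac{2 p}{4 p} = 2 p \frac{1}{4 p} = \frac{1}{2}$)
$j{\left(Q,K \right)} = 5 Q^{2} + K Q$
$C{\left(7 \right)} \left(-13\right) + j{\left(113,37 \right)} = \frac{1}{2} \left(-13\right) + 113 \left(37 + 5 \cdot 113\right) = - \frac{13}{2} + 113 \left(37 + 565\right) = - \frac{13}{2} + 113 \cdot 602 = - \frac{13}{2} + 68026 = \frac{136039}{2}$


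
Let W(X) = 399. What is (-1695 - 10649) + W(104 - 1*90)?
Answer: -11945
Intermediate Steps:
(-1695 - 10649) + W(104 - 1*90) = (-1695 - 10649) + 399 = -12344 + 399 = -11945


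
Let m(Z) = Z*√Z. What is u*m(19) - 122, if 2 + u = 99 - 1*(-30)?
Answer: -122 + 2413*√19 ≈ 10396.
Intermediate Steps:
u = 127 (u = -2 + (99 - 1*(-30)) = -2 + (99 + 30) = -2 + 129 = 127)
m(Z) = Z^(3/2)
u*m(19) - 122 = 127*19^(3/2) - 122 = 127*(19*√19) - 122 = 2413*√19 - 122 = -122 + 2413*√19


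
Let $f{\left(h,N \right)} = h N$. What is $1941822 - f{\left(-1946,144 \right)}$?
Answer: $2222046$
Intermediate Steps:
$f{\left(h,N \right)} = N h$
$1941822 - f{\left(-1946,144 \right)} = 1941822 - 144 \left(-1946\right) = 1941822 - -280224 = 1941822 + 280224 = 2222046$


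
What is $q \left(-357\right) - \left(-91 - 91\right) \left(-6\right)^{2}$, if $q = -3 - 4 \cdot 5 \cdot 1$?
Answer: $14763$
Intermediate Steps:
$q = -23$ ($q = -3 - 20 = -23$)
$q \left(-357\right) - \left(-91 - 91\right) \left(-6\right)^{2} = \left(-23\right) \left(-357\right) - \left(-91 - 91\right) \left(-6\right)^{2} = 8211 - \left(-182\right) 36 = 8211 - -6552 = 8211 + 6552 = 14763$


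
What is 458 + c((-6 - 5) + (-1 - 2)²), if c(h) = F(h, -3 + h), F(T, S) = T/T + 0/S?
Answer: 459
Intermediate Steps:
F(T, S) = 1 (F(T, S) = 1 + 0 = 1)
c(h) = 1
458 + c((-6 - 5) + (-1 - 2)²) = 458 + 1 = 459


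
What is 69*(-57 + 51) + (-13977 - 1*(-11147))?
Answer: -3244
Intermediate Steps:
69*(-57 + 51) + (-13977 - 1*(-11147)) = 69*(-6) + (-13977 + 11147) = -414 - 2830 = -3244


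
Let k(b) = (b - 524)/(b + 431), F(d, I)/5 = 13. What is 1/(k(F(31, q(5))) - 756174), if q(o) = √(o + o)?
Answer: -496/375062763 ≈ -1.3224e-6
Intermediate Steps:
q(o) = √2*√o (q(o) = √(2*o) = √2*√o)
F(d, I) = 65 (F(d, I) = 5*13 = 65)
k(b) = (-524 + b)/(431 + b)
1/(k(F(31, q(5))) - 756174) = 1/((-524 + 65)/(431 + 65) - 756174) = 1/(-459/496 - 756174) = 1/(-375062763/496) = -496/375062763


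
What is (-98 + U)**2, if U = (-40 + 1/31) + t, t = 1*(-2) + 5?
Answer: 17505856/961 ≈ 18216.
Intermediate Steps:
t = 3 (t = -2 + 5 = 3)
U = -1146/31 (U = (-40 + 1/31) + 3 = -1239/31 + 3 = -1146/31 ≈ -36.968)
(-98 + U)**2 = (-98 - 1146/31)**2 = (-4184/31)**2 = 17505856/961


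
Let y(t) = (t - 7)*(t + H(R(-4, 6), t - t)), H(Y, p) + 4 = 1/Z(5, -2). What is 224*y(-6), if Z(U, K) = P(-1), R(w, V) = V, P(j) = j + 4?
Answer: 84448/3 ≈ 28149.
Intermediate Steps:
P(j) = 4 + j
Z(U, K) = 3 (Z(U, K) = 4 - 1 = 3)
H(Y, p) = -11/3 (H(Y, p) = -4 + 1/3 = -4 + ⅓ = -11/3)
y(t) = (-7 + t)*(-11/3 + t) (y(t) = (t - 7)*(t - 11/3) = (-7 + t)*(-11/3 + t))
224*y(-6) = 224*(77/3 + (-6)² - 32/3*(-6)) = 224*(77/3 + 36 + 64) = 224*(377/3) = 84448/3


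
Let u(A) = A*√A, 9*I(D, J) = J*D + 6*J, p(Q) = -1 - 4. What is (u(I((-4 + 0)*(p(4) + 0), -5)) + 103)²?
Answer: 5536961/729 - 26780*I*√130/27 ≈ 7595.3 - 11309.0*I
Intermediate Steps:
p(Q) = -5
I(D, J) = 2*J/3 + D*J/9 (I(D, J) = (J*D + 6*J)/9 = (D*J + 6*J)/9 = (6*J + D*J)/9 = 2*J/3 + D*J/9)
u(A) = A^(3/2)
(u(I((-4 + 0)*(p(4) + 0), -5)) + 103)² = (((⅑)*(-5)*(6 + (-4 + 0)*(-5 + 0)))^(3/2) + 103)² = (((⅑)*(-5)*(6 - 4*(-5)))^(3/2) + 103)² = (((⅑)*(-5)*(6 + 20))^(3/2) + 103)² = (((⅑)*(-5)*26)^(3/2) + 103)² = ((-130/9)^(3/2) + 103)² = (-130*I*√130/27 + 103)² = (103 - 130*I*√130/27)²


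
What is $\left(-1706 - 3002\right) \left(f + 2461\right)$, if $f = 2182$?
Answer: $-21859244$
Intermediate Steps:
$\left(-1706 - 3002\right) \left(f + 2461\right) = \left(-1706 - 3002\right) \left(2182 + 2461\right) = \left(-4708\right) 4643 = -21859244$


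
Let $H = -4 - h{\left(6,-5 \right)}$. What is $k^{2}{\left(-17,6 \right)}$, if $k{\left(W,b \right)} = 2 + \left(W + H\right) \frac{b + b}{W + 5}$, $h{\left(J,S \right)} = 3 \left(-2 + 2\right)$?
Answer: $529$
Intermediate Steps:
$h{\left(J,S \right)} = 0$ ($h{\left(J,S \right)} = 3 \cdot 0 = 0$)
$H = -4$ ($H = -4 - 0 = -4 + 0 = -4$)
$k{\left(W,b \right)} = 2 + \frac{2 b \left(-4 + W\right)}{5 + W}$ ($k{\left(W,b \right)} = 2 + \left(W - 4\right) \frac{b + b}{W + 5} = 2 + \left(-4 + W\right) \frac{2 b}{5 + W} = 2 + \frac{2 b \left(-4 + W\right)}{5 + W}$)
$k^{2}{\left(-17,6 \right)} = \left(\frac{2 \left(5 - 17 - 24 - 102\right)}{5 - 17}\right)^{2} = \left(\frac{2 \left(5 - 17 - 24 - 102\right)}{-12}\right)^{2} = \left(2 \left(- \frac{1}{12}\right) \left(-138\right)\right)^{2} = 23^{2} = 529$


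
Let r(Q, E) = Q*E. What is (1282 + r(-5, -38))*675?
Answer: 993600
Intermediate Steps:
r(Q, E) = E*Q
(1282 + r(-5, -38))*675 = (1282 - 38*(-5))*675 = (1282 + 190)*675 = 1472*675 = 993600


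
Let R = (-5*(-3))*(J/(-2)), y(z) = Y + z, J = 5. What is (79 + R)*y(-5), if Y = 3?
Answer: -83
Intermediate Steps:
y(z) = 3 + z
R = -75/2 (R = (-5*(-3))*(5/(-2)) = 15*(5*(-½)) = 15*(-5/2) = -75/2 ≈ -37.500)
(79 + R)*y(-5) = (79 - 75/2)*(3 - 5) = (83/2)*(-2) = -83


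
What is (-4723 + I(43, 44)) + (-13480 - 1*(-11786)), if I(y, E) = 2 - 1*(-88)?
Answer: -6327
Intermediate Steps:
I(y, E) = 90 (I(y, E) = 2 + 88 = 90)
(-4723 + I(43, 44)) + (-13480 - 1*(-11786)) = (-4723 + 90) + (-13480 - 1*(-11786)) = -4633 + (-13480 + 11786) = -4633 - 1694 = -6327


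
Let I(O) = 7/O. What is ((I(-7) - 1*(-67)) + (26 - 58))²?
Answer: 1156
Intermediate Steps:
((I(-7) - 1*(-67)) + (26 - 58))² = ((7/(-7) - 1*(-67)) + (26 - 58))² = ((7*(-⅐) + 67) - 32)² = ((-1 + 67) - 32)² = (66 - 32)² = 34² = 1156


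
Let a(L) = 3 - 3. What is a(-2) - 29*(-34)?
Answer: 986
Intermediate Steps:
a(L) = 0
a(-2) - 29*(-34) = 0 - 29*(-34) = 0 + 986 = 986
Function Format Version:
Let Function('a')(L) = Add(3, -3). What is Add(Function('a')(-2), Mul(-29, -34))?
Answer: 986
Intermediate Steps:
Function('a')(L) = 0
Add(Function('a')(-2), Mul(-29, -34)) = Add(0, Mul(-29, -34)) = Add(0, 986) = 986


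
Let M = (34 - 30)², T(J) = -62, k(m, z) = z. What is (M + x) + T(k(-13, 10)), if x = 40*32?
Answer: 1234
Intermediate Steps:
M = 16 (M = 4² = 16)
x = 1280
(M + x) + T(k(-13, 10)) = (16 + 1280) - 62 = 1296 - 62 = 1234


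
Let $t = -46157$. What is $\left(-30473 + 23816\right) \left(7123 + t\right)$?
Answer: $259849338$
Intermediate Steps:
$\left(-30473 + 23816\right) \left(7123 + t\right) = \left(-30473 + 23816\right) \left(7123 - 46157\right) = \left(-6657\right) \left(-39034\right) = 259849338$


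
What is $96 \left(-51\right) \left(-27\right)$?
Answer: $132192$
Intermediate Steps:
$96 \left(-51\right) \left(-27\right) = \left(-4896\right) \left(-27\right) = 132192$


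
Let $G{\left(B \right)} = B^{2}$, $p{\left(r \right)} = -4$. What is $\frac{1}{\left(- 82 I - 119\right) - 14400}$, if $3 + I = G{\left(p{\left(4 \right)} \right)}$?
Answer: $- \frac{1}{15585} \approx -6.4164 \cdot 10^{-5}$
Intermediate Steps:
$I = 13$ ($I = -3 + \left(-4\right)^{2} = -3 + 16 = 13$)
$\frac{1}{\left(- 82 I - 119\right) - 14400} = \frac{1}{\left(\left(-82\right) 13 - 119\right) - 14400} = \frac{1}{\left(-1066 - 119\right) - 14400} = \frac{1}{-1185 - 14400} = \frac{1}{-15585} = - \frac{1}{15585}$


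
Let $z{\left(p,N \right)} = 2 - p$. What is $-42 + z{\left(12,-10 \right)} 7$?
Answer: $-112$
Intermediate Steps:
$-42 + z{\left(12,-10 \right)} 7 = -42 + \left(2 - 12\right) 7 = -42 - 70 = -112$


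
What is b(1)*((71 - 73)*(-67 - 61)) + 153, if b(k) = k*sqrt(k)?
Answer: 409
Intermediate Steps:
b(k) = k**(3/2)
b(1)*((71 - 73)*(-67 - 61)) + 153 = 1**(3/2)*((71 - 73)*(-67 - 61)) + 153 = 1*(-2*(-128)) + 153 = 1*256 + 153 = 256 + 153 = 409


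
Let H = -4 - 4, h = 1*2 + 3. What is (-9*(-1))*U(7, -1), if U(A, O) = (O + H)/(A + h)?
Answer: -27/4 ≈ -6.7500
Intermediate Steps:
h = 5 (h = 2 + 3 = 5)
H = -8
U(A, O) = (-8 + O)/(5 + A) (U(A, O) = (O - 8)/(A + 5) = (-8 + O)/(5 + A))
(-9*(-1))*U(7, -1) = (-9*(-1))*((-8 - 1)/(5 + 7)) = 9*(-9/12) = 9*((1/12)*(-9)) = 9*(-¾) = -27/4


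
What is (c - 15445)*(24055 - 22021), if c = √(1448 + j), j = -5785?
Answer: -31415130 + 2034*I*√4337 ≈ -3.1415e+7 + 1.3395e+5*I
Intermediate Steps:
c = I*√4337 (c = √(1448 - 5785) = √(-4337) = I*√4337 ≈ 65.856*I)
(c - 15445)*(24055 - 22021) = (I*√4337 - 15445)*(24055 - 22021) = (-15445 + I*√4337)*2034 = -31415130 + 2034*I*√4337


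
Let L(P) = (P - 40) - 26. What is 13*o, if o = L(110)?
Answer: 572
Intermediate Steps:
L(P) = -66 + P (L(P) = (-40 + P) - 26 = -66 + P)
o = 44 (o = -66 + 110 = 44)
13*o = 13*44 = 572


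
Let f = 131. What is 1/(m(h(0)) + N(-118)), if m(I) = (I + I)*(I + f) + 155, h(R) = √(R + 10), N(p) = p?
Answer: -57/683191 + 262*√10/683191 ≈ 0.0011293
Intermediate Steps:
h(R) = √(10 + R)
m(I) = 155 + 2*I*(131 + I) (m(I) = (I + I)*(I + 131) + 155 = (2*I)*(131 + I) + 155 = 2*I*(131 + I) + 155 = 155 + 2*I*(131 + I))
1/(m(h(0)) + N(-118)) = 1/((155 + 2*(√(10 + 0))² + 262*√(10 + 0)) - 118) = 1/((155 + 2*(√10)² + 262*√10) - 118) = 1/((155 + 2*10 + 262*√10) - 118) = 1/((155 + 20 + 262*√10) - 118) = 1/((175 + 262*√10) - 118) = 1/(57 + 262*√10)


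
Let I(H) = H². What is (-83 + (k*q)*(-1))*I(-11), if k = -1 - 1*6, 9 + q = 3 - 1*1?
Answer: -15972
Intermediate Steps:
q = -7 (q = -9 + (3 - 1*1) = -9 + (3 - 1) = -9 + 2 = -7)
k = -7 (k = -1 - 6 = -7)
(-83 + (k*q)*(-1))*I(-11) = (-83 - 7*(-7)*(-1))*(-11)² = (-83 + 49*(-1))*121 = (-83 - 49)*121 = -132*121 = -15972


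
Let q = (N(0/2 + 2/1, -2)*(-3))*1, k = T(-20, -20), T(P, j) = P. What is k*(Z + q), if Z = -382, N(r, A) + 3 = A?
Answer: 7340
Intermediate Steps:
N(r, A) = -3 + A
k = -20
q = 15 (q = ((-3 - 2)*(-3))*1 = -5*(-3)*1 = 15*1 = 15)
k*(Z + q) = -20*(-382 + 15) = -20*(-367) = 7340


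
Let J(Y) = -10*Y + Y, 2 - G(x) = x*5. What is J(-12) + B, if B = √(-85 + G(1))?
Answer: 108 + 2*I*√22 ≈ 108.0 + 9.3808*I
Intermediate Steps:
G(x) = 2 - 5*x (G(x) = 2 - x*5 = 2 - 5*x)
J(Y) = -9*Y
B = 2*I*√22 (B = √(-85 + (2 - 5*1)) = √(-85 + (2 - 5)) = √(-85 - 3) = √(-88) = 2*I*√22 ≈ 9.3808*I)
J(-12) + B = -9*(-12) + 2*I*√22 = 108 + 2*I*√22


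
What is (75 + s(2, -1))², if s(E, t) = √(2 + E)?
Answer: 5929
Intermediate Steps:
(75 + s(2, -1))² = (75 + √(2 + 2))² = (75 + √4)² = (75 + 2)² = 77² = 5929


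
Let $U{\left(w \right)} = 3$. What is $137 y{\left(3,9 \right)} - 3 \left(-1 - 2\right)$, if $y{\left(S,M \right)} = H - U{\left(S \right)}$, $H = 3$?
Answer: $9$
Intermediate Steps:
$y{\left(S,M \right)} = 0$ ($y{\left(S,M \right)} = 3 - 3 = 0$)
$137 y{\left(3,9 \right)} - 3 \left(-1 - 2\right) = 137 \cdot 0 - 3 \left(-1 - 2\right) = 0 - -9 = 0 + 9 = 9$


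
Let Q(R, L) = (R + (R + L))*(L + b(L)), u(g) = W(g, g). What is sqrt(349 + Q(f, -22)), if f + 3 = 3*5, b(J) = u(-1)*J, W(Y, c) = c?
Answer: sqrt(349) ≈ 18.682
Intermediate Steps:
u(g) = g
b(J) = -J
f = 12 (f = -3 + 3*5 = -3 + 15 = 12)
Q(R, L) = 0 (Q(R, L) = (R + (R + L))*(L - L) = (R + (L + R))*0 = (L + 2*R)*0 = 0)
sqrt(349 + Q(f, -22)) = sqrt(349 + 0) = sqrt(349)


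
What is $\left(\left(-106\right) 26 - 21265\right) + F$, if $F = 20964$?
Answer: $-3057$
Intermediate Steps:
$\left(\left(-106\right) 26 - 21265\right) + F = \left(\left(-106\right) 26 - 21265\right) + 20964 = \left(-2756 - 21265\right) + 20964 = -24021 + 20964 = -3057$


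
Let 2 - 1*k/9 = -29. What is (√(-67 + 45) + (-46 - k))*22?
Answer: -7150 + 22*I*√22 ≈ -7150.0 + 103.19*I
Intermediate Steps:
k = 279 (k = 18 - 9*(-29) = 18 + 261 = 279)
(√(-67 + 45) + (-46 - k))*22 = (√(-67 + 45) + (-46 - 1*279))*22 = (√(-22) + (-46 - 279))*22 = (I*√22 - 325)*22 = (-325 + I*√22)*22 = -7150 + 22*I*√22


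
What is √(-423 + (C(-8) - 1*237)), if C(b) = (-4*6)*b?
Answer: 6*I*√13 ≈ 21.633*I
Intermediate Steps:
C(b) = -24*b
√(-423 + (C(-8) - 1*237)) = √(-423 + (-24*(-8) - 1*237)) = √(-423 + (192 - 237)) = √(-423 - 45) = √(-468) = 6*I*√13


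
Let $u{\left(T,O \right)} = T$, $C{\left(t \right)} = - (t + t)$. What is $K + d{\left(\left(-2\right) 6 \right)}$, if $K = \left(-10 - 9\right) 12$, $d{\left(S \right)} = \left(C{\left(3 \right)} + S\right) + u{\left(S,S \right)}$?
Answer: $-258$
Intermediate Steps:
$C{\left(t \right)} = - 2 t$
$d{\left(S \right)} = -6 + 2 S$ ($d{\left(S \right)} = \left(\left(-2\right) 3 + S\right) + S = \left(-6 + S\right) + S = -6 + 2 S$)
$K = -228$ ($K = \left(-19\right) 12 = -228$)
$K + d{\left(\left(-2\right) 6 \right)} = -228 + \left(-6 + 2 \left(\left(-2\right) 6\right)\right) = -228 + \left(-6 + 2 \left(-12\right)\right) = -228 - 30 = -258$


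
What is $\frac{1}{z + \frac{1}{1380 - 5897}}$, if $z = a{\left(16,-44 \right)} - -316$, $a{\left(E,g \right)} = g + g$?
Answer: $\frac{4517}{1029875} \approx 0.004386$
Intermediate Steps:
$a{\left(E,g \right)} = 2 g$
$z = 228$ ($z = 2 \left(-44\right) - -316 = -88 + 316 = 228$)
$\frac{1}{z + \frac{1}{1380 - 5897}} = \frac{1}{228 + \frac{1}{1380 - 5897}} = \frac{1}{228 + \frac{1}{-4517}} = \frac{1}{228 - \frac{1}{4517}} = \frac{1}{\frac{1029875}{4517}} = \frac{4517}{1029875}$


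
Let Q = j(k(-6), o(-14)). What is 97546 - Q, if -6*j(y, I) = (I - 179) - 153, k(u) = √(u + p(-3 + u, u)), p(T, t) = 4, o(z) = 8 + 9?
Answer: 194987/2 ≈ 97494.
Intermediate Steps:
o(z) = 17
k(u) = √(4 + u) (k(u) = √(u + 4) = √(4 + u))
j(y, I) = 166/3 - I/6 (j(y, I) = -((I - 179) - 153)/6 = -((-179 + I) - 153)/6 = -(-332 + I)/6 = 166/3 - I/6)
Q = 105/2 (Q = 166/3 - ⅙*17 = 166/3 - 17/6 = 105/2 ≈ 52.500)
97546 - Q = 97546 - 1*105/2 = 97546 - 105/2 = 194987/2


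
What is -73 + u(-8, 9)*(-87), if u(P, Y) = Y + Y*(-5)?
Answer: 3059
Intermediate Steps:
u(P, Y) = -4*Y (u(P, Y) = Y - 5*Y = -4*Y)
-73 + u(-8, 9)*(-87) = -73 - 4*9*(-87) = -73 - 36*(-87) = -73 + 3132 = 3059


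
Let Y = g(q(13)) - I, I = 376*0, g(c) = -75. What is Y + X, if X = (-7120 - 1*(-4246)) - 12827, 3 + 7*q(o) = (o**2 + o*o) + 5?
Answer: -15776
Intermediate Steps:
q(o) = 2/7 + 2*o**2/7 (q(o) = -3/7 + ((o**2 + o*o) + 5)/7 = -3/7 + ((o**2 + o**2) + 5)/7 = -3/7 + (2*o**2 + 5)/7 = -3/7 + (5 + 2*o**2)/7 = -3/7 + (5/7 + 2*o**2/7) = 2/7 + 2*o**2/7)
I = 0
X = -15701 (X = (-7120 + 4246) - 12827 = -2874 - 12827 = -15701)
Y = -75 (Y = -75 - 1*0 = -75 + 0 = -75)
Y + X = -75 - 15701 = -15776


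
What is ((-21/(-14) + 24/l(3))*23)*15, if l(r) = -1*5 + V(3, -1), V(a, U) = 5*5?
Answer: 1863/2 ≈ 931.50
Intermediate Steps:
V(a, U) = 25
l(r) = 20 (l(r) = -1*5 + 25 = -5 + 25 = 20)
((-21/(-14) + 24/l(3))*23)*15 = ((-21/(-14) + 24/20)*23)*15 = ((-21*(-1/14) + 24*(1/20))*23)*15 = ((3/2 + 6/5)*23)*15 = ((27/10)*23)*15 = (621/10)*15 = 1863/2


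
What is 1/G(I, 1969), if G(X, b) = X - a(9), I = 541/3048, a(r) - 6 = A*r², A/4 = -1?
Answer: 3048/969805 ≈ 0.0031429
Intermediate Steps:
A = -4 (A = 4*(-1) = -4)
a(r) = 6 - 4*r²
I = 541/3048 (I = 541*(1/3048) = 541/3048 ≈ 0.17749)
G(X, b) = 318 + X (G(X, b) = X - (6 - 4*9²) = X - (6 - 4*81) = X - (6 - 324) = X - 1*(-318) = X + 318 = 318 + X)
1/G(I, 1969) = 1/(318 + 541/3048) = 1/(969805/3048) = 3048/969805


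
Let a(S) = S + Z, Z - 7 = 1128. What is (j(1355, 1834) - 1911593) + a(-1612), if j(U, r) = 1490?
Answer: -1910580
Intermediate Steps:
Z = 1135 (Z = 7 + 1128 = 1135)
a(S) = 1135 + S (a(S) = S + 1135 = 1135 + S)
(j(1355, 1834) - 1911593) + a(-1612) = (1490 - 1911593) + (1135 - 1612) = -1910103 - 477 = -1910580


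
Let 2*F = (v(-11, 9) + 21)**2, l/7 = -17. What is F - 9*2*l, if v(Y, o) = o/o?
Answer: 2384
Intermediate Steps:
l = -119 (l = 7*(-17) = -119)
v(Y, o) = 1
F = 242 (F = (1 + 21)**2/2 = (1/2)*22**2 = (1/2)*484 = 242)
F - 9*2*l = 242 - 9*2*(-119) = 242 - 18*(-119) = 242 - 1*(-2142) = 242 + 2142 = 2384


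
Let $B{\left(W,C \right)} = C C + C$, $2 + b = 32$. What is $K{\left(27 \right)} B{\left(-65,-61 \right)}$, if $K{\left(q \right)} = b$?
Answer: $109800$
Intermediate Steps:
$b = 30$ ($b = -2 + 32 = 30$)
$B{\left(W,C \right)} = C + C^{2}$ ($B{\left(W,C \right)} = C^{2} + C = C + C^{2}$)
$K{\left(q \right)} = 30$
$K{\left(27 \right)} B{\left(-65,-61 \right)} = 30 \left(- 61 \left(1 - 61\right)\right) = 30 \left(\left(-61\right) \left(-60\right)\right) = 30 \cdot 3660 = 109800$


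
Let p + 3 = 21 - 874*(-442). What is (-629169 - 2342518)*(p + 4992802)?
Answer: -15985084748936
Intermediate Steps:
p = 386326 (p = -3 + (21 - 874*(-442)) = -3 + (21 + 386308) = -3 + 386329 = 386326)
(-629169 - 2342518)*(p + 4992802) = (-629169 - 2342518)*(386326 + 4992802) = -2971687*5379128 = -15985084748936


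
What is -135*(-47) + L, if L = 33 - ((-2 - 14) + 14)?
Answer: 6380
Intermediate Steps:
L = 35 (L = 33 - (-16 + 14) = 33 - 1*(-2) = 33 + 2 = 35)
-135*(-47) + L = -135*(-47) + 35 = 6345 + 35 = 6380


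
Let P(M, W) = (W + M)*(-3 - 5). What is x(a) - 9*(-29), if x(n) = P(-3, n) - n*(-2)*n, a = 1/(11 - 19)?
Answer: 9153/32 ≈ 286.03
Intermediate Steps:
P(M, W) = -8*M - 8*W (P(M, W) = (M + W)*(-8) = -8*M - 8*W)
a = -⅛ (a = 1/(-8) = -⅛ ≈ -0.12500)
x(n) = 24 - 8*n + 2*n² (x(n) = (-8*(-3) - 8*n) - n*(-2)*n = (24 - 8*n) - (-2*n)*n = (24 - 8*n) - (-2)*n² = (24 - 8*n) + 2*n² = 24 - 8*n + 2*n²)
x(a) - 9*(-29) = (24 - 8*(-⅛) + 2*(-⅛)²) - 9*(-29) = (24 + 1 + 2*(1/64)) - 1*(-261) = (24 + 1 + 1/32) + 261 = 801/32 + 261 = 9153/32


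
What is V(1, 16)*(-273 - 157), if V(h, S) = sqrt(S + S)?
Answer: -1720*sqrt(2) ≈ -2432.4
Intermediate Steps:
V(h, S) = sqrt(2)*sqrt(S) (V(h, S) = sqrt(2*S) = sqrt(2)*sqrt(S))
V(1, 16)*(-273 - 157) = (sqrt(2)*sqrt(16))*(-273 - 157) = (sqrt(2)*4)*(-430) = (4*sqrt(2))*(-430) = -1720*sqrt(2)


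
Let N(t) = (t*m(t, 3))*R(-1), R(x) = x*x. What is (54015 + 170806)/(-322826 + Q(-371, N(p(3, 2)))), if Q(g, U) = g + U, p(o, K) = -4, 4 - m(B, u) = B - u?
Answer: -224821/323241 ≈ -0.69552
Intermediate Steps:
m(B, u) = 4 + u - B (m(B, u) = 4 - (B - u) = 4 + (u - B) = 4 + u - B)
R(x) = x²
N(t) = t*(7 - t) (N(t) = (t*(4 + 3 - t))*(-1)² = (t*(7 - t))*1 = t*(7 - t))
Q(g, U) = U + g
(54015 + 170806)/(-322826 + Q(-371, N(p(3, 2)))) = (54015 + 170806)/(-322826 + (-4*(7 - 1*(-4)) - 371)) = 224821/(-322826 + (-4*(7 + 4) - 371)) = 224821/(-322826 + (-4*11 - 371)) = 224821/(-322826 + (-44 - 371)) = 224821/(-322826 - 415) = 224821/(-323241) = 224821*(-1/323241) = -224821/323241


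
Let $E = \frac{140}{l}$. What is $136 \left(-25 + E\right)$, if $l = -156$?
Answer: $- \frac{137360}{39} \approx -3522.1$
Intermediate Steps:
$E = - \frac{35}{39}$ ($E = \frac{140}{-156} = 140 \left(- \frac{1}{156}\right) = - \frac{35}{39} \approx -0.89744$)
$136 \left(-25 + E\right) = 136 \left(-25 - \frac{35}{39}\right) = 136 \left(- \frac{1010}{39}\right) = - \frac{137360}{39}$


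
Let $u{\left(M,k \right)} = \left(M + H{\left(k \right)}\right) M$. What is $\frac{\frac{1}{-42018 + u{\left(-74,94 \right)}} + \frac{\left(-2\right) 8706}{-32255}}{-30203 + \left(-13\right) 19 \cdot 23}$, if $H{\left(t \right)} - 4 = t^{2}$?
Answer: $- \frac{12026470969}{799445031570840} \approx -1.5044 \cdot 10^{-5}$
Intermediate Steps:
$H{\left(t \right)} = 4 + t^{2}$
$u{\left(M,k \right)} = M \left(4 + M + k^{2}\right)$ ($u{\left(M,k \right)} = \left(M + \left(4 + k^{2}\right)\right) M = \left(4 + M + k^{2}\right) M = M \left(4 + M + k^{2}\right)$)
$\frac{\frac{1}{-42018 + u{\left(-74,94 \right)}} + \frac{\left(-2\right) 8706}{-32255}}{-30203 + \left(-13\right) 19 \cdot 23} = \frac{\frac{1}{-42018 - 74 \left(4 - 74 + 94^{2}\right)} + \frac{\left(-2\right) 8706}{-32255}}{-30203 + \left(-13\right) 19 \cdot 23} = \frac{\frac{1}{-42018 - 74 \left(4 - 74 + 8836\right)} - - \frac{17412}{32255}}{-30203 - 5681} = \frac{\frac{1}{-42018 - 648684} + \frac{17412}{32255}}{-30203 - 5681} = \frac{\frac{1}{-42018 - 648684} + \frac{17412}{32255}}{-35884} = \left(\frac{1}{-690702} + \frac{17412}{32255}\right) \left(- \frac{1}{35884}\right) = \left(- \frac{1}{690702} + \frac{17412}{32255}\right) \left(- \frac{1}{35884}\right) = \frac{12026470969}{22278593010} \left(- \frac{1}{35884}\right) = - \frac{12026470969}{799445031570840}$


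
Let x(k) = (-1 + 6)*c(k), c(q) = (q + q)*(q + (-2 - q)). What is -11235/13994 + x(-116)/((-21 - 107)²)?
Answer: -4737755/7164928 ≈ -0.66124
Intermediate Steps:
c(q) = -4*q (c(q) = (2*q)*(-2) = -4*q)
x(k) = -20*k (x(k) = (-1 + 6)*(-4*k) = 5*(-4*k) = -20*k)
-11235/13994 + x(-116)/((-21 - 107)²) = -11235/13994 + (-20*(-116))/((-21 - 107)²) = -11235*1/13994 + 2320/((-128)²) = -11235/13994 + 2320/16384 = -11235/13994 + 2320*(1/16384) = -11235/13994 + 145/1024 = -4737755/7164928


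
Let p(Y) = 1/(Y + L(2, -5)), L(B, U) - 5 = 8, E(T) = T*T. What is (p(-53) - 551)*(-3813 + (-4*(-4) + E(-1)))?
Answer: 20916909/10 ≈ 2.0917e+6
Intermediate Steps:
E(T) = T²
L(B, U) = 13 (L(B, U) = 5 + 8 = 13)
p(Y) = 1/(13 + Y) (p(Y) = 1/(Y + 13) = 1/(13 + Y))
(p(-53) - 551)*(-3813 + (-4*(-4) + E(-1))) = (1/(13 - 53) - 551)*(-3813 + (-4*(-4) + (-1)²)) = (1/(-40) - 551)*(-3813 + (16 + 1)) = (-1/40 - 551)*(-3813 + 17) = -22041/40*(-3796) = 20916909/10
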